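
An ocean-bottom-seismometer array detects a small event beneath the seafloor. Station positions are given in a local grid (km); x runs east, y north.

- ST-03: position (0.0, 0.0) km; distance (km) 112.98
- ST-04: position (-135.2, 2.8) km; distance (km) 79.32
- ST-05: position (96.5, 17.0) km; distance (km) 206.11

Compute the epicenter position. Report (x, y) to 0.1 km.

-92.9 km east, -64.3 km north

Circle about each station: x² + y² = 112.98²; (x + 135.2)² + (y − 2.8)² = 79.32²; (x − 96.5)² + (y − 17.0)² = 206.11².
Subtracting the ST-03 equation from the ST-04 and ST-05 equations removes the quadratic terms:
-270.4 x + 5.6 y = 24759.70
193.0 x + 34.0 y = -20115.60
Solving the 2×2 system: x ≈ -92.9, y ≈ -64.3 km.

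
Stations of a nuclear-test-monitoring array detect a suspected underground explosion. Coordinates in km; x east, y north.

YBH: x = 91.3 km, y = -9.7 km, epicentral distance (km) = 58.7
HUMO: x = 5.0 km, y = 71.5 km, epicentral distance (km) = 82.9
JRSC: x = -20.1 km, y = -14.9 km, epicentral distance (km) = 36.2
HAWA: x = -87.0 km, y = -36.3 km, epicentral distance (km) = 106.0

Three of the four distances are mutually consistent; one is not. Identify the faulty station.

Solve using three stations at a time. Using HUMO, JRSC, HAWA (subtract circle equations pairwise → linear system) gives (x, y) ≈ (15.9, -10.7).
Distances from that point to each station vs reported:
  YBH: calculated 75.4 vs reported 58.7 → residual 16.7 km
  HUMO: calculated 82.9 vs reported 82.9 → residual 0.0 km
  JRSC: calculated 36.2 vs reported 36.2 → residual 0.0 km
  HAWA: calculated 106.0 vs reported 106.0 → residual 0.0 km
HUMO, JRSC, HAWA are mutually consistent (residuals ≈ 0); YBH is off by 16.7 km.

YBH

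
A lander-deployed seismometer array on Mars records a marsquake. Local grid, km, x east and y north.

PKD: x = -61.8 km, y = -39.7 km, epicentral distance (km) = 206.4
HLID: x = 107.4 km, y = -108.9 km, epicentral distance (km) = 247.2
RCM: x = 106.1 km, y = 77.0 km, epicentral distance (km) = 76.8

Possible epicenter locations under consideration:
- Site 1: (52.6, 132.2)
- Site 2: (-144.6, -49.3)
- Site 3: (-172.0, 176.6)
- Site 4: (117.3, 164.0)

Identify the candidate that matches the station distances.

For each candidate, compare |candidate − station| to the reported distance:
Site 1: residuals PKD 0.1, HLID 0.0, RCM 0.1 → max 0.1 km
Site 2: residuals PKD 123.0, HLID 11.8, RCM 203.9 → max 203.9 km
Site 3: residuals PKD 36.4, HLID 152.3, RCM 218.6 → max 218.6 km
Site 4: residuals PKD 64.8, HLID 25.9, RCM 10.9 → max 64.8 km
Only Site 1 has all residuals ≈ 0.

Site 1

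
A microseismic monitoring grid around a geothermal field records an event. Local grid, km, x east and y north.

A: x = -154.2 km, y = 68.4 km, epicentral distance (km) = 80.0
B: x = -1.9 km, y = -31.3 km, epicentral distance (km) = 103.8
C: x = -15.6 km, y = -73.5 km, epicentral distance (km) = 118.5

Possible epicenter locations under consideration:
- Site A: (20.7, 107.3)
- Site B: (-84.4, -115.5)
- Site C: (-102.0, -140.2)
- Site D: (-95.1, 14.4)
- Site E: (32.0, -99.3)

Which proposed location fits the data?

For each candidate, compare |candidate − station| to the reported distance:
Site A: residuals A 99.2, B 36.6, C 65.9 → max 99.2 km
Site B: residuals A 116.7, B 14.1, C 37.9 → max 116.7 km
Site C: residuals A 135.0, B 44.1, C 9.3 → max 135.0 km
Site D: residuals A 0.1, B 0.0, C 0.0 → max 0.1 km
Site E: residuals A 170.6, B 27.8, C 64.4 → max 170.6 km
Only Site D has all residuals ≈ 0.

Site D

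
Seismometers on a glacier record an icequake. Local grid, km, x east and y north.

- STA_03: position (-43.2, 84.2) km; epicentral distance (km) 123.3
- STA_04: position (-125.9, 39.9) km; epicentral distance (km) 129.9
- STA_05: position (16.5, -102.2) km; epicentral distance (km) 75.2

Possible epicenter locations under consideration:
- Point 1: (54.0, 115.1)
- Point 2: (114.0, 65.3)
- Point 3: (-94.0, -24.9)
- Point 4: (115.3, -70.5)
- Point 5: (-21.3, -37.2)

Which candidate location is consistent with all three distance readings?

Point 5

For each candidate, compare |candidate − station| to the reported distance:
Point 1: residuals STA_03 21.3, STA_04 65.1, STA_05 145.3 → max 145.3 km
Point 2: residuals STA_03 35.0, STA_04 111.3, STA_05 118.6 → max 118.6 km
Point 3: residuals STA_03 3.0, STA_04 57.7, STA_05 59.7 → max 59.7 km
Point 4: residuals STA_03 98.2, STA_04 135.4, STA_05 28.6 → max 135.4 km
Point 5: residuals STA_03 0.1, STA_04 0.0, STA_05 0.0 → max 0.1 km
Only Point 5 has all residuals ≈ 0.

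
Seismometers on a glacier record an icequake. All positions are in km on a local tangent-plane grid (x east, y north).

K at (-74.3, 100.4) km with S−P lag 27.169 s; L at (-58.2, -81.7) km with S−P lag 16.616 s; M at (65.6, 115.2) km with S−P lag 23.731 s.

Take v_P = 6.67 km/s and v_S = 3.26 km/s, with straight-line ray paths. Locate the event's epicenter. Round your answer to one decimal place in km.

Distance from S−P lag: d = Δt · v_P v_S / (v_P − v_S) = Δt · (6.67·3.26)/(6.67−3.26) ≈ 6.3766·Δt.
So d_K = 173.25, d_L = 105.95, d_M = 151.32 km.
Circle about each station: (x + 74.3)² + (y − 100.4)² = 173.25²; (x + 58.2)² + (y + 81.7)² = 105.95²; (x − 65.6)² + (y − 115.2)² = 151.32².
Subtracting the K equation from the L and M equations removes the quadratic terms:
32.2 x − 364.2 y = 13251.64
279.8 x + 29.6 y = 9091.57
Solving the 2×2 system: x ≈ 36.0, y ≈ -33.2 km.

x ≈ 36.0 km, y ≈ -33.2 km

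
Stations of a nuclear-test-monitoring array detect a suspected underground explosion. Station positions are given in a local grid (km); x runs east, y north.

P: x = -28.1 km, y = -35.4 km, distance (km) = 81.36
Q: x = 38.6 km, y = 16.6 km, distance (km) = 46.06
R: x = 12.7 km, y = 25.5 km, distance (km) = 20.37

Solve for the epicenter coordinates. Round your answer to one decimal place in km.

x ≈ -0.4 km, y ≈ 41.1 km

Circle about each station: (x + 28.1)² + (y + 35.4)² = 81.36²; (x − 38.6)² + (y − 16.6)² = 46.06²; (x − 12.7)² + (y − 25.5)² = 20.37².
Subtracting pairs of circle equations eliminates x²+y² and gives linear equations (the radical axes):
133.4 x + 104.0 y = 4220.68
81.6 x + 121.8 y = 4973.28
Solving the 2×2 system: x ≈ -0.4, y ≈ 41.1 km.
Check against P (with the unrounded x, y): √((x + 28.1)²+(y + 35.4)²) = 81.36 ≈ 81.36 km. ✓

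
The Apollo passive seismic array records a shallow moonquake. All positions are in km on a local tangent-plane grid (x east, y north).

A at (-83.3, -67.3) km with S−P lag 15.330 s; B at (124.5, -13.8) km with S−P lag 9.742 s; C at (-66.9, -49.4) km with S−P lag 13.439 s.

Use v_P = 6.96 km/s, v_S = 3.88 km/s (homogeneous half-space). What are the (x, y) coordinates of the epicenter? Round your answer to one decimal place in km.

50.7 km east, -56.8 km north

Distance from S−P lag: d = Δt · v_P v_S / (v_P − v_S) = Δt · (6.96·3.88)/(6.96−3.88) ≈ 8.7678·Δt.
So d_A = 134.41, d_B = 85.42, d_C = 117.83 km.
Circle about each station: (x + 83.3)² + (y + 67.3)² = 134.41²; (x − 124.5)² + (y + 13.8)² = 85.42²; (x + 66.9)² + (y + 49.4)² = 117.83².
Subtracting the A equation from the B and C equations removes the quadratic terms:
415.6 x + 107.0 y = 14991.98
32.8 x + 35.8 y = -370.07
Solving the 2×2 system: x ≈ 50.7, y ≈ -56.8 km.
Check against A (with the unrounded x, y): √((x + 83.3)²+(y + 67.3)²) = 134.40 ≈ 134.41 km. ✓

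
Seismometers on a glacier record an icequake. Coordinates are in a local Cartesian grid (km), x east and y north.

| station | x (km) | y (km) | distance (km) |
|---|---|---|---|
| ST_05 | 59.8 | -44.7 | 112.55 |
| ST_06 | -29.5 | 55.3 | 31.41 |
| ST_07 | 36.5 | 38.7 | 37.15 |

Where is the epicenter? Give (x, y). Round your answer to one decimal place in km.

(1.7, 51.7)

Circle about each station: (x − 59.8)² + (y + 44.7)² = 112.55²; (x + 29.5)² + (y − 55.3)² = 31.41²; (x − 36.5)² + (y − 38.7)² = 37.15².
Subtracting pairs of circle equations eliminates x²+y² and gives linear equations (the radical axes):
-178.6 x + 200.0 y = 10035.12
-46.6 x + 166.8 y = 8543.19
Solving the 2×2 system: x ≈ 1.7, y ≈ 51.7 km.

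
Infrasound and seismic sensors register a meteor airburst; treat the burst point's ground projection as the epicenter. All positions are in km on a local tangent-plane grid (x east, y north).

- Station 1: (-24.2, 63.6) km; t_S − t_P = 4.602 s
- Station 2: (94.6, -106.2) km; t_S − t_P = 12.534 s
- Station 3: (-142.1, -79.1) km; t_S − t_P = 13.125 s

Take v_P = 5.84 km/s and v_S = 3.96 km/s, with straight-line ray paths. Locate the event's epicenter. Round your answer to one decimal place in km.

Distance from S−P lag: d = Δt · v_P v_S / (v_P − v_S) = Δt · (5.84·3.96)/(5.84−3.96) ≈ 12.3013·Δt.
So d_Station 1 = 56.61, d_Station 2 = 154.18, d_Station 3 = 161.45 km.
Circle about each station: (x + 24.2)² + (y − 63.6)² = 56.61²; (x − 94.6)² + (y + 106.2)² = 154.18²; (x + 142.1)² + (y + 79.1)² = 161.45².
Subtracting the Station 1 equation from the Station 2 and Station 3 equations removes the quadratic terms:
237.6 x − 339.6 y = -4969.78
-235.8 x − 285.4 y = -1042.79
Solving the 2×2 system: x ≈ -7.2, y ≈ 9.6 km.

-7.2 km east, 9.6 km north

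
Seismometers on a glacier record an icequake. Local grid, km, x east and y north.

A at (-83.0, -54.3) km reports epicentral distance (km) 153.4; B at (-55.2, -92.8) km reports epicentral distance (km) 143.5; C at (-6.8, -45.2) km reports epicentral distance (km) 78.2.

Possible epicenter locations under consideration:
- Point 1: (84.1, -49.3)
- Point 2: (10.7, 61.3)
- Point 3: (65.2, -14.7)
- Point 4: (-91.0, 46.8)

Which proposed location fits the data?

For each candidate, compare |candidate − station| to the reported distance:
Point 1: residuals A 13.8, B 2.4, C 12.8 → max 13.8 km
Point 2: residuals A 4.6, B 24.1, C 29.7 → max 29.7 km
Point 3: residuals A 0.0, B 0.0, C 0.0 → max 0.0 km
Point 4: residuals A 52.0, B 0.6, C 46.5 → max 52.0 km
Only Point 3 has all residuals ≈ 0.

Point 3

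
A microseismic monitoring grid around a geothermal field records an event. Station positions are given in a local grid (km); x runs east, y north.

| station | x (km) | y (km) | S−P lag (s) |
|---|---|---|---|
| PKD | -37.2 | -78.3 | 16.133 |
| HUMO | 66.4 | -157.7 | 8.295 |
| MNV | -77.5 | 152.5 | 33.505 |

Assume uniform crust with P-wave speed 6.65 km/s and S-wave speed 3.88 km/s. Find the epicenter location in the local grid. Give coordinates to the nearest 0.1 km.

(112.1, -95.4)

Distance from S−P lag: d = Δt · v_P v_S / (v_P − v_S) = Δt · (6.65·3.88)/(6.65−3.88) ≈ 9.3148·Δt.
So d_PKD = 150.28, d_HUMO = 77.27, d_MNV = 312.09 km.
Circle about each station: (x + 37.2)² + (y + 78.3)² = 150.28²; (x − 66.4)² + (y + 157.7)² = 77.27²; (x + 77.5)² + (y − 152.5)² = 312.09².
Subtracting the PKD equation from the HUMO and MNV equations removes the quadratic terms:
207.2 x − 158.8 y = 38376.95
-80.6 x + 461.6 y = -53068.32
Solving the 2×2 system: x ≈ 112.1, y ≈ -95.4 km.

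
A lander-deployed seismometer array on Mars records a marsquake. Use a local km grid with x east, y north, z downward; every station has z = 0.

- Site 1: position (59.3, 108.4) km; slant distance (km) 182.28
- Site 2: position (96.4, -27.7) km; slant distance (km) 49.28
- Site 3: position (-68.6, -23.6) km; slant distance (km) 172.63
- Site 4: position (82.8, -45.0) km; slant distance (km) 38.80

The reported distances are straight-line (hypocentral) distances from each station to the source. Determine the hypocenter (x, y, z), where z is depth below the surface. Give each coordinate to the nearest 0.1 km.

Each station gives a sphere (x−x_i)² + (y−y_i)² + z² = d_i² (stations at z=0).
Subtracting the Site 1 sphere from Site 2 and Site 3: z² cancels, leaving linear equations in x and y:
74.2 x − 272.2 y = 25590.68
-255.8 x − 264.0 y = -6579.25
Solving: x ≈ 95.797, y ≈ -67.900 km (keep extra digits for the depth step; rounded: 95.8, -67.9).
Then from the Site 1 sphere: z² = 182.28² − (x − 59.3)² − (y − 108.4)² with x = 95.797, y = -67.900, so z ≈ 28.500 ≈ 28.5 km.
Check against Site 4 (with the unrounded solution): distance 38.80 ≈ 38.80 km. ✓

x ≈ 95.8 km, y ≈ -67.9 km, depth ≈ 28.5 km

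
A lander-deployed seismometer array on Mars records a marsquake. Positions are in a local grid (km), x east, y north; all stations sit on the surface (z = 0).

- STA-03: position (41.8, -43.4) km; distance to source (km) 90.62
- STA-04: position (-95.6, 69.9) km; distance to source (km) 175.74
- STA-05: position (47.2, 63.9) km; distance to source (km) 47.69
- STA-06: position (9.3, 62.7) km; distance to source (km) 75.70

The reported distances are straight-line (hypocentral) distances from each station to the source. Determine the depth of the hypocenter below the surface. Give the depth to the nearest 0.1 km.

depth ≈ 27.6 km

Each station gives a sphere (x−x_i)² + (y−y_i)² + z² = d_i² (stations at z=0).
Subtracting the STA-03 sphere from STA-04 and STA-05: z² cancels, leaving linear equations in x and y:
-274.8 x + 226.6 y = -12277.99
10.8 x + 214.6 y = 8617.90
Solving: x ≈ 74.694, y ≈ 36.399 km (keep extra digits for the depth step; rounded: 74.7, 36.4).
Then from the STA-03 sphere: z² = 90.62² − (x − 41.8)² − (y + 43.4)² with x = 74.694, y = 36.399, so z ≈ 27.606 ≈ 27.6 km.
Check against STA-06 (with the unrounded solution): distance 75.70 ≈ 75.70 km. ✓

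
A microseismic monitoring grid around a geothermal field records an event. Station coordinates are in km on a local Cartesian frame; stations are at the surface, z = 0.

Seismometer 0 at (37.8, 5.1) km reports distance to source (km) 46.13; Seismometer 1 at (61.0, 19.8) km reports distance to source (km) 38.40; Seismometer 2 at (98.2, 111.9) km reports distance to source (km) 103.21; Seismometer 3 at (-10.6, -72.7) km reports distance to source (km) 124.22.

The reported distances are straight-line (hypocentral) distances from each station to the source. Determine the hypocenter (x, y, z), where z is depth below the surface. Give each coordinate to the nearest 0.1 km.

x ≈ 54.9 km, y ≈ 26.0 km, depth ≈ 37.4 km

Each station gives a sphere (x−x_i)² + (y−y_i)² + z² = d_i² (stations at z=0).
Subtracting the Seismometer 0 sphere from Seismometer 1 and Seismometer 2: z² cancels, leaving linear equations in x and y:
46.4 x + 29.4 y = 3311.61
120.8 x + 213.6 y = 12185.67
Solving: x ≈ 54.894, y ≈ 26.004 km (keep extra digits for the depth step; rounded: 54.9, 26.0).
Then from the Seismometer 0 sphere: z² = 46.13² − (x − 37.8)² − (y − 5.1)² with x = 54.894, y = 26.004, so z ≈ 37.400 ≈ 37.4 km.
Check against Seismometer 3 (with the unrounded solution): distance 124.22 ≈ 124.22 km. ✓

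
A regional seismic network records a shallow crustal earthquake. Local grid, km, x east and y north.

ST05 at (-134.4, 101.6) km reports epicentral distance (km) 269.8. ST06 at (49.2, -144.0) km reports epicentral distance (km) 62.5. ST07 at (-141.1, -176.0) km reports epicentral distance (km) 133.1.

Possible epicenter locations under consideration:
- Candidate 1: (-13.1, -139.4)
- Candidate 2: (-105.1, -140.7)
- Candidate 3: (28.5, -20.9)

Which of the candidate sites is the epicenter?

Candidate 1

For each candidate, compare |candidate − station| to the reported distance:
Candidate 1: residuals ST05 0.0, ST06 0.0, ST07 0.0 → max 0.0 km
Candidate 2: residuals ST05 25.7, ST06 91.8, ST07 82.7 → max 91.8 km
Candidate 3: residuals ST05 66.0, ST06 62.3, ST07 96.7 → max 96.7 km
Only Candidate 1 has all residuals ≈ 0.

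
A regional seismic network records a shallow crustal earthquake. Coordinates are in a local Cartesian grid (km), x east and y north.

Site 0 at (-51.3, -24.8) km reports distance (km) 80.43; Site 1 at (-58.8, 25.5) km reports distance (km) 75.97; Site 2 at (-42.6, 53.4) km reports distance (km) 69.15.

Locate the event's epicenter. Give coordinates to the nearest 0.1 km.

x ≈ 16.8 km, y ≈ 18.0 km

Circle about each station: (x + 51.3)² + (y + 24.8)² = 80.43²; (x + 58.8)² + (y − 25.5)² = 75.97²; (x + 42.6)² + (y − 53.4)² = 69.15².
Subtracting pairs of circle equations eliminates x²+y² and gives linear equations (the radical axes):
-15.0 x + 100.6 y = 1558.50
17.4 x + 156.4 y = 3106.85
Solving the 2×2 system: x ≈ 16.8, y ≈ 18.0 km.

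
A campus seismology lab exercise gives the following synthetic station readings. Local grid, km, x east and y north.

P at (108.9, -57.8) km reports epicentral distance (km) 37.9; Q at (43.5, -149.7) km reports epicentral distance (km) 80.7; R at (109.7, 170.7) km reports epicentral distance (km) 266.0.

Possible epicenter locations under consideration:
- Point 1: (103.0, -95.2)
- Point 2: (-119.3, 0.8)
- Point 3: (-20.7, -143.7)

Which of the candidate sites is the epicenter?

For each candidate, compare |candidate − station| to the reported distance:
Point 1: residuals P 0.0, Q 0.0, R 0.0 → max 0.0 km
Point 2: residuals P 197.7, Q 141.0, R 19.1 → max 197.7 km
Point 3: residuals P 117.6, Q 16.2, R 74.4 → max 117.6 km
Only Point 1 has all residuals ≈ 0.

Point 1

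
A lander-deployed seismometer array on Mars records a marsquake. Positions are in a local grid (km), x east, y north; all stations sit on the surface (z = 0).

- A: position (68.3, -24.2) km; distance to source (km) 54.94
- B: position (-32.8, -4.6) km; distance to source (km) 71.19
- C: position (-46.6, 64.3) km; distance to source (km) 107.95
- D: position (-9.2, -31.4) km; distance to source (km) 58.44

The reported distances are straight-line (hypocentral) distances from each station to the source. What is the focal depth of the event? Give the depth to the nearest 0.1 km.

depth ≈ 33.7 km

Each station gives a sphere (x−x_i)² + (y−y_i)² + z² = d_i² (stations at z=0).
Subtracting the A sphere from B and C: z² cancels, leaving linear equations in x and y:
-202.2 x + 39.2 y = -6203.14
-229.8 x + 177.0 y = -7579.28
Solving: x ≈ 29.903, y ≈ -3.997 km (keep extra digits for the depth step; rounded: 29.9, -4.0).
Then from the A sphere: z² = 54.94² − (x − 68.3)² − (y + 24.2)² with x = 29.903, y = -3.997, so z ≈ 33.703 ≈ 33.7 km.
Check against D (with the unrounded solution): distance 58.45 ≈ 58.44 km. ✓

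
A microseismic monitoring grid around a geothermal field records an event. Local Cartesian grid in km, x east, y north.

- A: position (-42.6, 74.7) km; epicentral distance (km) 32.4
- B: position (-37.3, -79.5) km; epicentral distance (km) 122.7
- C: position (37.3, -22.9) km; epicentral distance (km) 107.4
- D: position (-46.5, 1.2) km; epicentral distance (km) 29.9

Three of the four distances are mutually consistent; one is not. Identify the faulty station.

D

Solve using three stations at a time. Using A, B, C (subtract circle equations pairwise → linear system) gives (x, y) ≈ (-47.7, 42.7).
Distances from that point to each station vs reported:
  A: calculated 32.4 vs reported 32.4 → residual 0.0 km
  B: calculated 122.7 vs reported 122.7 → residual 0.0 km
  C: calculated 107.4 vs reported 107.4 → residual 0.0 km
  D: calculated 41.6 vs reported 29.9 → residual 11.7 km
A, B, C are mutually consistent (residuals ≈ 0); D is off by 11.7 km.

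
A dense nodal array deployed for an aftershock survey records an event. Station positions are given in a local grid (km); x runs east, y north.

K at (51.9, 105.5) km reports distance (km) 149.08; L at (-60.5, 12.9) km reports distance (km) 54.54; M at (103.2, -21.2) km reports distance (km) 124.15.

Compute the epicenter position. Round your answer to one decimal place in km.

(-20.9, -24.6)

Circle about each station: (x − 51.9)² + (y − 105.5)² = 149.08²; (x + 60.5)² + (y − 12.9)² = 54.54²; (x − 103.2)² + (y + 21.2)² = 124.15².
Subtracting pairs of circle equations eliminates x²+y² and gives linear equations (the radical axes):
-224.8 x − 185.2 y = 9253.03
102.6 x − 253.4 y = 4087.44
Solving the 2×2 system: x ≈ -20.9, y ≈ -24.6 km.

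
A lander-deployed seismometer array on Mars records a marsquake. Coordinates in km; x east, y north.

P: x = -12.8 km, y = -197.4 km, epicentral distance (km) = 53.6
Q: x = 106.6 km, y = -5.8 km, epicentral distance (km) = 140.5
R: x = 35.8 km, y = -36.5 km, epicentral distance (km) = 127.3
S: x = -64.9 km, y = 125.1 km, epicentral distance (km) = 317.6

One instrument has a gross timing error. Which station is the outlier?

P

Solve using three stations at a time. Using Q, R, S (subtract circle equations pairwise → linear system) gives (x, y) ≈ (100.4, -146.0).
Distances from that point to each station vs reported:
  P: calculated 124.3 vs reported 53.6 → residual 70.7 km
  Q: calculated 140.4 vs reported 140.5 → residual 0.1 km
  R: calculated 127.2 vs reported 127.3 → residual 0.1 km
  S: calculated 317.5 vs reported 317.6 → residual 0.1 km
Q, R, S are mutually consistent (residuals ≈ 0); P is off by 70.7 km.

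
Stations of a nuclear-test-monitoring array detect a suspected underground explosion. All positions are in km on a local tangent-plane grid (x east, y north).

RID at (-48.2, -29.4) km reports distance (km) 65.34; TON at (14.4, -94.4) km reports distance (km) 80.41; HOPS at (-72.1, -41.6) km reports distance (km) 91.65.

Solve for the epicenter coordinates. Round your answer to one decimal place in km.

Circle about each station: (x + 48.2)² + (y + 29.4)² = 65.34²; (x − 14.4)² + (y + 94.4)² = 80.41²; (x + 72.1)² + (y + 41.6)² = 91.65².
Subtracting the RID equation from the TON and HOPS equations removes the quadratic terms:
125.2 x − 130.0 y = 3734.67
-47.8 x − 24.4 y = -389.04
Solving the 2×2 system: x ≈ 15.3, y ≈ -14.0 km.

x ≈ 15.3 km, y ≈ -14.0 km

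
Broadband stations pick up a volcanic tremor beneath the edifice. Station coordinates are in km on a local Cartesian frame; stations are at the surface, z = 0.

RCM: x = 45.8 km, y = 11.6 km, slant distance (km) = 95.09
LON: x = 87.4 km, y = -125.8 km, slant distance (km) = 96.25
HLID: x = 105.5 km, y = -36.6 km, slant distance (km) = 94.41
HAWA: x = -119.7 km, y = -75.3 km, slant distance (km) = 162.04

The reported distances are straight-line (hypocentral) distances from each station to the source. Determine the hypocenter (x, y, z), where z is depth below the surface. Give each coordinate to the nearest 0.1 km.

Each station gives a sphere (x−x_i)² + (y−y_i)² + z² = d_i² (stations at z=0).
Subtracting the RCM sphere from LON and HLID: z² cancels, leaving linear equations in x and y:
83.2 x − 274.8 y = 21010.25
119.4 x − 96.4 y = 10366.47
Solving: x ≈ 33.211, y ≈ -66.401 km (keep extra digits for the depth step; rounded: 33.2, -66.4).
Then from the RCM sphere: z² = 95.09² − (x − 45.8)² − (y − 11.6)² with x = 33.211, y = -66.401, so z ≈ 52.910 ≈ 52.9 km.

x ≈ 33.2 km, y ≈ -66.4 km, depth ≈ 52.9 km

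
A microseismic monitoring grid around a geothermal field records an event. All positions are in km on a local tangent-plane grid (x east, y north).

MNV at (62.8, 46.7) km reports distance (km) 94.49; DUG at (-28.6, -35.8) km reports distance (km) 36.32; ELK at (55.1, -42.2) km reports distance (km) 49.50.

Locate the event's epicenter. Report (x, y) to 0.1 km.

x ≈ 7.2 km, y ≈ -29.7 km

Circle about each station: (x − 62.8)² + (y − 46.7)² = 94.49²; (x + 28.6)² + (y + 35.8)² = 36.32²; (x − 55.1)² + (y + 42.2)² = 49.50².
Subtracting the MNV equation from the DUG and ELK equations removes the quadratic terms:
-182.8 x − 165.0 y = 3584.09
-15.4 x − 177.8 y = 5170.23
Solving the 2×2 system: x ≈ 7.2, y ≈ -29.7 km.
Check against MNV (with the unrounded x, y): √((x − 62.8)²+(y − 46.7)²) = 94.49 ≈ 94.49 km. ✓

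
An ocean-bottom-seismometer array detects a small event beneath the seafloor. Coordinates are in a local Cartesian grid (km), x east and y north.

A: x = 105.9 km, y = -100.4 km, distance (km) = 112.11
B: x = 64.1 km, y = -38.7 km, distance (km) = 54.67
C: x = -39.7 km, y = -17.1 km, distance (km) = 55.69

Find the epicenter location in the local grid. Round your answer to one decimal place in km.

x ≈ 9.6 km, y ≈ -43.0 km

Circle about each station: (x − 105.9)² + (y + 100.4)² = 112.11²; (x − 64.1)² + (y + 38.7)² = 54.67²; (x + 39.7)² + (y + 17.1)² = 55.69².
Subtracting pairs of circle equations eliminates x²+y² and gives linear equations (the radical axes):
-83.6 x + 123.4 y = -6108.63
-291.2 x + 166.6 y = -9959.19
Solving the 2×2 system: x ≈ 9.6, y ≈ -43.0 km.
Check against A (with the unrounded x, y): √((x − 105.9)²+(y + 100.4)²) = 112.11 ≈ 112.11 km. ✓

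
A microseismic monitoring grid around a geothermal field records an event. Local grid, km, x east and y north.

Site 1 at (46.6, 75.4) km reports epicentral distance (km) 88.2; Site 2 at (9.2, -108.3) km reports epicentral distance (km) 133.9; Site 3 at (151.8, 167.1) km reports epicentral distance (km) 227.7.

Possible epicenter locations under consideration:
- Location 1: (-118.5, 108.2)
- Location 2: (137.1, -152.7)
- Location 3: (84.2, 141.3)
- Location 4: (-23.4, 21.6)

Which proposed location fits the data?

Location 4

For each candidate, compare |candidate − station| to the reported distance:
Location 1: residuals Site 1 80.1, Site 2 117.5, Site 3 48.9 → max 117.5 km
Location 2: residuals Site 1 157.2, Site 2 1.5, Site 3 92.4 → max 157.2 km
Location 3: residuals Site 1 12.3, Site 2 126.7, Site 3 155.3 → max 155.3 km
Location 4: residuals Site 1 0.1, Site 2 0.0, Site 3 0.0 → max 0.1 km
Only Location 4 has all residuals ≈ 0.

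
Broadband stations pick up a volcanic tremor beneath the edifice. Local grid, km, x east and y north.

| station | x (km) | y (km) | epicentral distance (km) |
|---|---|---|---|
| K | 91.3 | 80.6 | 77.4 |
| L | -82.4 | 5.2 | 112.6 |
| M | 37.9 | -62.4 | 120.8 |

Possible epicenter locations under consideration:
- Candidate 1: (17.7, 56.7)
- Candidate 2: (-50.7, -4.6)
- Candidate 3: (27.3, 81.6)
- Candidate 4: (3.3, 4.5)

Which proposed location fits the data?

Candidate 1

For each candidate, compare |candidate − station| to the reported distance:
Candidate 1: residuals K 0.0, L 0.0, M 0.0 → max 0.0 km
Candidate 2: residuals K 88.2, L 79.4, M 15.0 → max 88.2 km
Candidate 3: residuals K 13.4, L 21.1, M 23.6 → max 23.6 km
Candidate 4: residuals K 38.9, L 26.9, M 45.5 → max 45.5 km
Only Candidate 1 has all residuals ≈ 0.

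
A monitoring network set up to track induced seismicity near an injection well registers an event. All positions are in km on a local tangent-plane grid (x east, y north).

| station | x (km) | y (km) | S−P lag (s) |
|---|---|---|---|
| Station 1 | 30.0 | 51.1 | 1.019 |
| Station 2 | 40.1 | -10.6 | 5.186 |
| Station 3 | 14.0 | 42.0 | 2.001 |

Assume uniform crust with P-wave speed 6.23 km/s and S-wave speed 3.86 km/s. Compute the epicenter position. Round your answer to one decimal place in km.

(34.3, 41.7)

Distance from S−P lag: d = Δt · v_P v_S / (v_P − v_S) = Δt · (6.23·3.86)/(6.23−3.86) ≈ 10.1468·Δt.
So d_Station 1 = 10.34, d_Station 2 = 52.62, d_Station 3 = 20.30 km.
Circle about each station: (x − 30.0)² + (y − 51.1)² = 10.34²; (x − 40.1)² + (y + 10.6)² = 52.62²; (x − 14.0)² + (y − 42.0)² = 20.30².
Subtracting pairs of circle equations eliminates x²+y² and gives linear equations (the radical axes):
20.2 x − 123.4 y = -4452.79
-32.0 x − 18.2 y = -1856.38
Solving the 2×2 system: x ≈ 34.3, y ≈ 41.7 km.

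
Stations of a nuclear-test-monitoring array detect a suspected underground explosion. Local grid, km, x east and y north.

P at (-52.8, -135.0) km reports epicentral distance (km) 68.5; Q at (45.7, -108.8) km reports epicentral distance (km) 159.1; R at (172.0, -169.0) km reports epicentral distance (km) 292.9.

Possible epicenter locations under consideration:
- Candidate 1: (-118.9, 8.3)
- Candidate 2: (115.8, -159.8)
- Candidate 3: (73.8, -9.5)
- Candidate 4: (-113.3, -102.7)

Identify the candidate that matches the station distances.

For each candidate, compare |candidate − station| to the reported distance:
Candidate 1: residuals P 89.3, Q 42.9, R 47.8 → max 89.3 km
Candidate 2: residuals P 101.9, Q 72.4, R 236.0 → max 236.0 km
Candidate 3: residuals P 109.8, Q 55.9, R 105.6 → max 109.8 km
Candidate 4: residuals P 0.1, Q 0.0, R 0.0 → max 0.1 km
Only Candidate 4 has all residuals ≈ 0.

Candidate 4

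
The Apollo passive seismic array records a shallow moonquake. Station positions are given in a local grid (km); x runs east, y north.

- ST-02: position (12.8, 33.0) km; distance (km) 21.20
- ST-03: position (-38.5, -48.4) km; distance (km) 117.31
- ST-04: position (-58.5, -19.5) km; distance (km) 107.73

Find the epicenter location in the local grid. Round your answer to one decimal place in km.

(22.0, 52.1)

Circle about each station: (x − 12.8)² + (y − 33.0)² = 21.20²; (x + 38.5)² + (y + 48.4)² = 117.31²; (x + 58.5)² + (y + 19.5)² = 107.73².
Subtracting pairs of circle equations eliminates x²+y² and gives linear equations (the radical axes):
-102.6 x − 162.8 y = -10740.23
-142.6 x − 105.0 y = -8606.65
Solving the 2×2 system: x ≈ 22.0, y ≈ 52.1 km.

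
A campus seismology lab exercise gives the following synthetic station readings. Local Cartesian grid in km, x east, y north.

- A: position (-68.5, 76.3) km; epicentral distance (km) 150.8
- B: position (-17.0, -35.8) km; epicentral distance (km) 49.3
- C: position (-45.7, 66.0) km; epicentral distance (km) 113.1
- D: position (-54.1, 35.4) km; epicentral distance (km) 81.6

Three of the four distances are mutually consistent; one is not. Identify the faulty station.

Solve using three stations at a time. Using B, C, D (subtract circle equations pairwise → linear system) gives (x, y) ≈ (-65.2, -45.3).
Distances from that point to each station vs reported:
  A: calculated 121.7 vs reported 150.8 → residual 29.1 km
  B: calculated 49.1 vs reported 49.3 → residual 0.2 km
  C: calculated 113.0 vs reported 113.1 → residual 0.1 km
  D: calculated 81.5 vs reported 81.6 → residual 0.1 km
B, C, D are mutually consistent (residuals ≈ 0); A is off by 29.1 km.

A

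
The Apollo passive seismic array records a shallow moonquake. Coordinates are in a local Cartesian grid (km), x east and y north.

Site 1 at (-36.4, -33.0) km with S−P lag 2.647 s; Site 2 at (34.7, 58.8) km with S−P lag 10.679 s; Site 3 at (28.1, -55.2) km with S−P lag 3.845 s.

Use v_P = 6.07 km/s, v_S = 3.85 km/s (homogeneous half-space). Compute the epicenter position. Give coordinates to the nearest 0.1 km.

-10.8 km east, -44.0 km north

Distance from S−P lag: d = Δt · v_P v_S / (v_P − v_S) = Δt · (6.07·3.85)/(6.07−3.85) ≈ 10.5268·Δt.
So d_Site 1 = 27.86, d_Site 2 = 112.42, d_Site 3 = 40.48 km.
Circle about each station: (x + 36.4)² + (y + 33.0)² = 27.86²; (x − 34.7)² + (y − 58.8)² = 112.42²; (x − 28.1)² + (y + 55.2)² = 40.48².
Subtracting the Site 1 equation from the Site 2 and Site 3 equations removes the quadratic terms:
142.2 x + 183.6 y = -9614.51
129.0 x − 44.4 y = 560.24
Solving the 2×2 system: x ≈ -10.8, y ≈ -44.0 km.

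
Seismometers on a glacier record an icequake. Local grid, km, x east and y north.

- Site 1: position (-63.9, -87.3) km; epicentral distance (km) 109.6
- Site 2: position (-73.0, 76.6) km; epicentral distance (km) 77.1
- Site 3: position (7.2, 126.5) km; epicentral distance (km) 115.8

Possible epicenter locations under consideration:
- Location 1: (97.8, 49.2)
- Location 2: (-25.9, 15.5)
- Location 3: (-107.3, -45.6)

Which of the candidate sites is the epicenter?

For each candidate, compare |candidate − station| to the reported distance:
Location 1: residuals Site 1 102.0, Site 2 95.9, Site 3 3.3 → max 102.0 km
Location 2: residuals Site 1 0.0, Site 2 0.0, Site 3 0.0 → max 0.0 km
Location 3: residuals Site 1 49.4, Site 2 49.8, Site 3 90.9 → max 90.9 km
Only Location 2 has all residuals ≈ 0.

Location 2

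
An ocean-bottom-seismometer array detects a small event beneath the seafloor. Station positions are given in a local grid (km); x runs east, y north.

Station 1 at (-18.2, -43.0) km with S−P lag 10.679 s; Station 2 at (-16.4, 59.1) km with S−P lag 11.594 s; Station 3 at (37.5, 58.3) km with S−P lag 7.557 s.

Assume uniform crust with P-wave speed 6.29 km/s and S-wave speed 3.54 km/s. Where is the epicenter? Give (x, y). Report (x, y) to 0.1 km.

Distance from S−P lag: d = Δt · v_P v_S / (v_P − v_S) = Δt · (6.29·3.54)/(6.29−3.54) ≈ 8.0969·Δt.
So d_Station 1 = 86.47, d_Station 2 = 93.88, d_Station 3 = 61.19 km.
Circle about each station: (x + 18.2)² + (y + 43.0)² = 86.47²; (x + 16.4)² + (y − 59.1)² = 93.88²; (x − 37.5)² + (y − 58.3)² = 61.19².
Subtracting the Station 1 equation from the Station 2 and Station 3 equations removes the quadratic terms:
3.6 x + 204.2 y = 245.14
111.4 x + 202.6 y = 6357.74
Solving the 2×2 system: x ≈ 56.7, y ≈ 0.2 km.
Check against Station 1 (with the unrounded x, y): √((x + 18.2)²+(y + 43.0)²) = 86.47 ≈ 86.47 km. ✓

x ≈ 56.7 km, y ≈ 0.2 km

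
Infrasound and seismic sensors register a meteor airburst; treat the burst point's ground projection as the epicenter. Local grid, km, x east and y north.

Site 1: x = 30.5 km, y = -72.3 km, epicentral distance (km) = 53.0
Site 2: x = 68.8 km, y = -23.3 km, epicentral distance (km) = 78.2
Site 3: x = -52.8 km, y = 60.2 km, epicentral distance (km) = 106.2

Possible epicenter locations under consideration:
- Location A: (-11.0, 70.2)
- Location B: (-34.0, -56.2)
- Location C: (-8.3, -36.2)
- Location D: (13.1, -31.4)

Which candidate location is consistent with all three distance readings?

For each candidate, compare |candidate − station| to the reported distance:
Location A: residuals Site 1 95.4, Site 2 44.7, Site 3 63.2 → max 95.4 km
Location B: residuals Site 1 13.5, Site 2 29.7, Site 3 11.7 → max 29.7 km
Location C: residuals Site 1 0.0, Site 2 0.0, Site 3 0.0 → max 0.0 km
Location D: residuals Site 1 8.6, Site 2 21.9, Site 3 6.6 → max 21.9 km
Only Location C has all residuals ≈ 0.

Location C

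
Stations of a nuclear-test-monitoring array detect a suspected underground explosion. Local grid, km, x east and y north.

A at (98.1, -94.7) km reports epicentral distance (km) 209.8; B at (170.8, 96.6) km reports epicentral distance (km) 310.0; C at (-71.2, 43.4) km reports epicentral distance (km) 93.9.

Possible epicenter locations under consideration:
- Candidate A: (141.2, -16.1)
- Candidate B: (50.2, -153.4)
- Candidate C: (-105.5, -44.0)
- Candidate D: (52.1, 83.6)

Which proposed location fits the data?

For each candidate, compare |candidate − station| to the reported distance:
Candidate A: residuals A 120.2, B 193.5, C 126.7 → max 193.5 km
Candidate B: residuals A 134.0, B 32.4, C 137.3 → max 137.3 km
Candidate C: residuals A 0.0, B 0.0, C 0.0 → max 0.0 km
Candidate D: residuals A 25.7, B 190.6, C 35.8 → max 190.6 km
Only Candidate C has all residuals ≈ 0.

Candidate C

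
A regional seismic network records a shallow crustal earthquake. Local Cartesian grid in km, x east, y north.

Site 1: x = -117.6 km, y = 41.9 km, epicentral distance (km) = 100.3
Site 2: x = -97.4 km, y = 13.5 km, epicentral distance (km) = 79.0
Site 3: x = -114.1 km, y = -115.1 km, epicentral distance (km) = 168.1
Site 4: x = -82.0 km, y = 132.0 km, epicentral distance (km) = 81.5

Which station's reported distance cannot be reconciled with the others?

Site 4

Solve using three stations at a time. Using Site 1, Site 2, Site 3 (subtract circle equations pairwise → linear system) gives (x, y) ≈ (-18.9, 23.5).
Distances from that point to each station vs reported:
  Site 1: calculated 100.4 vs reported 100.3 → residual 0.1 km
  Site 2: calculated 79.2 vs reported 79.0 → residual 0.2 km
  Site 3: calculated 168.2 vs reported 168.1 → residual 0.1 km
  Site 4: calculated 125.5 vs reported 81.5 → residual 44.0 km
Site 1, Site 2, Site 3 are mutually consistent (residuals ≈ 0); Site 4 is off by 44.0 km.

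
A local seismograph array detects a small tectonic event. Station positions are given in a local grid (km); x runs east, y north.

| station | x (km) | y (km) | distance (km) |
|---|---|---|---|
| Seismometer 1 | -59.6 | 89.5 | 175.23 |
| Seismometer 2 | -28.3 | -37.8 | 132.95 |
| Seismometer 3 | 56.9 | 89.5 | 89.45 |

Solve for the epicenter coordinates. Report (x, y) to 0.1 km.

Circle about each station: (x + 59.6)² + (y − 89.5)² = 175.23²; (x + 28.3)² + (y + 37.8)² = 132.95²; (x − 56.9)² + (y − 89.5)² = 89.45².
Subtracting the Seismometer 1 equation from the Seismometer 2 and Seismometer 3 equations removes the quadratic terms:
62.6 x − 254.6 y = 3697.17
233.0 x + 0.0 y = 22389.70
Solving the 2×2 system: x ≈ 96.1, y ≈ 9.1 km.
Check against Seismometer 1 (with the unrounded x, y): √((x + 59.6)²+(y − 89.5)²) = 175.22 ≈ 175.23 km. ✓

(96.1, 9.1)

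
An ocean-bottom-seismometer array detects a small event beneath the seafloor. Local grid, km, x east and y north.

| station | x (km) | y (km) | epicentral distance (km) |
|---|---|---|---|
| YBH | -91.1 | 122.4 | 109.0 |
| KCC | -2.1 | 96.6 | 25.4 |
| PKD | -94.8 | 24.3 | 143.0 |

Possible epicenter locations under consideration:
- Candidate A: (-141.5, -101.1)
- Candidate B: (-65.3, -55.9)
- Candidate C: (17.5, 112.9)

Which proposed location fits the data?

For each candidate, compare |candidate − station| to the reported distance:
Candidate A: residuals YBH 120.1, KCC 216.5, PKD 9.2 → max 216.5 km
Candidate B: residuals YBH 71.2, KCC 139.7, PKD 57.5 → max 139.7 km
Candidate C: residuals YBH 0.0, KCC 0.1, PKD 0.0 → max 0.1 km
Only Candidate C has all residuals ≈ 0.

Candidate C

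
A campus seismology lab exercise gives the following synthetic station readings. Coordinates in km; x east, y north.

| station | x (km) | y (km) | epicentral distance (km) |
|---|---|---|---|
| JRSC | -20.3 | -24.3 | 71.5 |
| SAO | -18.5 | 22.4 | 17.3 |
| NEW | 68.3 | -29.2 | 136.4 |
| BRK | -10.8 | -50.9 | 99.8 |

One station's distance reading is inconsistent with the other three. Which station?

Solve using three stations at a time. Using JRSC, NEW, BRK (subtract circle equations pairwise → linear system) gives (x, y) ≈ (-48.4, 41.8).
Distances from that point to each station vs reported:
  JRSC: calculated 71.8 vs reported 71.5 → residual 0.3 km
  SAO: calculated 35.6 vs reported 17.3 → residual 18.3 km
  NEW: calculated 136.6 vs reported 136.4 → residual 0.2 km
  BRK: calculated 100.0 vs reported 99.8 → residual 0.2 km
JRSC, NEW, BRK are mutually consistent (residuals ≈ 0); SAO is off by 18.3 km.

SAO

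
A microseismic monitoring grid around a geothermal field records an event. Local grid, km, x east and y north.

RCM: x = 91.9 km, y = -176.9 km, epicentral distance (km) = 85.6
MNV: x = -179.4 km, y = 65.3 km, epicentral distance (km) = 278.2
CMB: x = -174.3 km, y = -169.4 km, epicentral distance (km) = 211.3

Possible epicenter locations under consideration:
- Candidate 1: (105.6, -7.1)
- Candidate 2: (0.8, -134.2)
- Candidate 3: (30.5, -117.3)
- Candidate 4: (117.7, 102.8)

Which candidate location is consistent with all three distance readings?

Candidate 3

For each candidate, compare |candidate − station| to the reported distance:
Candidate 1: residuals RCM 84.8, MNV 15.9, CMB 112.3 → max 112.3 km
Candidate 2: residuals RCM 15.0, MNV 9.4, CMB 32.7 → max 32.7 km
Candidate 3: residuals RCM 0.0, MNV 0.0, CMB 0.0 → max 0.0 km
Candidate 4: residuals RCM 195.3, MNV 21.3, CMB 187.9 → max 195.3 km
Only Candidate 3 has all residuals ≈ 0.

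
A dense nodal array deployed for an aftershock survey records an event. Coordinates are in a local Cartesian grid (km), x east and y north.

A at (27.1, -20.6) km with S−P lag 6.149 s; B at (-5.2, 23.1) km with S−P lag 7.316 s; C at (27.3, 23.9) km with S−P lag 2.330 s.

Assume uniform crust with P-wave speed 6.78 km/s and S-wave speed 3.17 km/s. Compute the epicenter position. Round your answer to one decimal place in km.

Distance from S−P lag: d = Δt · v_P v_S / (v_P − v_S) = Δt · (6.78·3.17)/(6.78−3.17) ≈ 5.9536·Δt.
So d_A = 36.61, d_B = 43.56, d_C = 13.87 km.
Circle about each station: (x − 27.1)² + (y + 20.6)² = 36.61²; (x + 5.2)² + (y − 23.1)² = 43.56²; (x − 27.3)² + (y − 23.9)² = 13.87².
Subtracting pairs of circle equations eliminates x²+y² and gives linear equations (the radical axes):
-64.6 x + 87.4 y = -1155.30
0.4 x + 89.0 y = 1305.65
Solving the 2×2 system: x ≈ 37.5, y ≈ 14.5 km.
Check against A (with the unrounded x, y): √((x − 27.1)²+(y + 20.6)²) = 36.61 ≈ 36.61 km. ✓

(37.5, 14.5)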